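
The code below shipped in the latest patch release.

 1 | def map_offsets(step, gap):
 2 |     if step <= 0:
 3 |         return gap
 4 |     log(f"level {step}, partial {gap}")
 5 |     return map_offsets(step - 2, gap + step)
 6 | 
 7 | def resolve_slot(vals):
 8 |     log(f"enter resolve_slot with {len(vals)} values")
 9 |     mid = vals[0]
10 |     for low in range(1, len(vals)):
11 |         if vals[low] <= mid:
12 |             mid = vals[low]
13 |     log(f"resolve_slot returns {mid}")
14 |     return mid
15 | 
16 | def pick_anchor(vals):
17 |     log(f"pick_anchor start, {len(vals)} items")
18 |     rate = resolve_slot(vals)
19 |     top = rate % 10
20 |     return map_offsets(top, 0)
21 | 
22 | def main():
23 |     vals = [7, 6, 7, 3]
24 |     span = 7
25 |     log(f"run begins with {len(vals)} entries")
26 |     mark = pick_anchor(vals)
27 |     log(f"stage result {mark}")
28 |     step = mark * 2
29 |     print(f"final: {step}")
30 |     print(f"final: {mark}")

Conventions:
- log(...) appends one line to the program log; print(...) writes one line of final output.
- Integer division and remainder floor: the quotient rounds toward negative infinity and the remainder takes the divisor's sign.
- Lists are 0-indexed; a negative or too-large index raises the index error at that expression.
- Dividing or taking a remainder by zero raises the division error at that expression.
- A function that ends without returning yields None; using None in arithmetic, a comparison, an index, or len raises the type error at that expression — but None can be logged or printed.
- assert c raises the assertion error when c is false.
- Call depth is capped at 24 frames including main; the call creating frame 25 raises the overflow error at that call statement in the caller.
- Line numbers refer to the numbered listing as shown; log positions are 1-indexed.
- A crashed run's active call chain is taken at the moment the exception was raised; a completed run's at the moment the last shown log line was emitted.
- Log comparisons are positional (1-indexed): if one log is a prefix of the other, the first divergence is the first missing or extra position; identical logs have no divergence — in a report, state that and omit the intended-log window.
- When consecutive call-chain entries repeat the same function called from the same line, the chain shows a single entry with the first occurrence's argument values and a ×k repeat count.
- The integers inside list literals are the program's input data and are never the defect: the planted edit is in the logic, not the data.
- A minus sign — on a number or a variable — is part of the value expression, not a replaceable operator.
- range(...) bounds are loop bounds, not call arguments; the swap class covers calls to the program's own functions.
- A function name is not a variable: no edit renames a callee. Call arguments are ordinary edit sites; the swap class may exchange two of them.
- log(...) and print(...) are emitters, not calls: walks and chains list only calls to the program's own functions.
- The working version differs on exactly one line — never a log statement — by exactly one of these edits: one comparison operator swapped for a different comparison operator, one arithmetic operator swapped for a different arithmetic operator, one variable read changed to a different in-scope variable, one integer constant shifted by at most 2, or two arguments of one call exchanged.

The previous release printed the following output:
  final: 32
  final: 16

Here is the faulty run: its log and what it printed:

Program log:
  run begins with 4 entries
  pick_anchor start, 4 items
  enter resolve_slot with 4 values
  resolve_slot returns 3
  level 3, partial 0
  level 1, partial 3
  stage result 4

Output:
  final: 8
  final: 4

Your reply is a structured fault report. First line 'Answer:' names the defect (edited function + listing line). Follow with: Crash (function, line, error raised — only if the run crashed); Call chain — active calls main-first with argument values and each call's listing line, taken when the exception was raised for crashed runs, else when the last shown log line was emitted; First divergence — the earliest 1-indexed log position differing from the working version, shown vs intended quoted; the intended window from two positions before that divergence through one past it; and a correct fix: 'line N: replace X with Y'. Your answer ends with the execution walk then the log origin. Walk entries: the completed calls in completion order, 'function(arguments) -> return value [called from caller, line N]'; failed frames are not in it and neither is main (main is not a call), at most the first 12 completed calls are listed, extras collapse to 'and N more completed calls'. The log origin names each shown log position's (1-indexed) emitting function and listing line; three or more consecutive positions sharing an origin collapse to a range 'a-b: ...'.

Answer: the defect is in resolve_slot at line 11.
The tell: Log line 4 is where behavior first shows: 'resolve_slot returns 3' appears instead of 'resolve_slot returns 7'.
Call chain: main.
First divergence: at position 4 the run shows 'resolve_slot returns 3' where the working version logs 'resolve_slot returns 7'.
Intended log window:
  2: pick_anchor start, 4 items
  3: enter resolve_slot with 4 values
  4: resolve_slot returns 7
  5: level 7, partial 0
Execution walk:
  resolve_slot([7, 6, 7, 3]) -> 3  [called from pick_anchor, line 18]
  map_offsets(-1, 4) -> 4  [called from map_offsets, line 5]
  map_offsets(1, 3) -> 4  [called from map_offsets, line 5]
  map_offsets(3, 0) -> 4  [called from pick_anchor, line 20]
  pick_anchor([7, 6, 7, 3]) -> 4  [called from main, line 26]
Log line origins:
  1 — main, line 25
  2 — pick_anchor, line 17
  3 — resolve_slot, line 8
  4 — resolve_slot, line 13
  5 — map_offsets, line 4
  6 — map_offsets, line 4
  7 — main, line 27
A correct fix: line 11: replace `<=` with `>`.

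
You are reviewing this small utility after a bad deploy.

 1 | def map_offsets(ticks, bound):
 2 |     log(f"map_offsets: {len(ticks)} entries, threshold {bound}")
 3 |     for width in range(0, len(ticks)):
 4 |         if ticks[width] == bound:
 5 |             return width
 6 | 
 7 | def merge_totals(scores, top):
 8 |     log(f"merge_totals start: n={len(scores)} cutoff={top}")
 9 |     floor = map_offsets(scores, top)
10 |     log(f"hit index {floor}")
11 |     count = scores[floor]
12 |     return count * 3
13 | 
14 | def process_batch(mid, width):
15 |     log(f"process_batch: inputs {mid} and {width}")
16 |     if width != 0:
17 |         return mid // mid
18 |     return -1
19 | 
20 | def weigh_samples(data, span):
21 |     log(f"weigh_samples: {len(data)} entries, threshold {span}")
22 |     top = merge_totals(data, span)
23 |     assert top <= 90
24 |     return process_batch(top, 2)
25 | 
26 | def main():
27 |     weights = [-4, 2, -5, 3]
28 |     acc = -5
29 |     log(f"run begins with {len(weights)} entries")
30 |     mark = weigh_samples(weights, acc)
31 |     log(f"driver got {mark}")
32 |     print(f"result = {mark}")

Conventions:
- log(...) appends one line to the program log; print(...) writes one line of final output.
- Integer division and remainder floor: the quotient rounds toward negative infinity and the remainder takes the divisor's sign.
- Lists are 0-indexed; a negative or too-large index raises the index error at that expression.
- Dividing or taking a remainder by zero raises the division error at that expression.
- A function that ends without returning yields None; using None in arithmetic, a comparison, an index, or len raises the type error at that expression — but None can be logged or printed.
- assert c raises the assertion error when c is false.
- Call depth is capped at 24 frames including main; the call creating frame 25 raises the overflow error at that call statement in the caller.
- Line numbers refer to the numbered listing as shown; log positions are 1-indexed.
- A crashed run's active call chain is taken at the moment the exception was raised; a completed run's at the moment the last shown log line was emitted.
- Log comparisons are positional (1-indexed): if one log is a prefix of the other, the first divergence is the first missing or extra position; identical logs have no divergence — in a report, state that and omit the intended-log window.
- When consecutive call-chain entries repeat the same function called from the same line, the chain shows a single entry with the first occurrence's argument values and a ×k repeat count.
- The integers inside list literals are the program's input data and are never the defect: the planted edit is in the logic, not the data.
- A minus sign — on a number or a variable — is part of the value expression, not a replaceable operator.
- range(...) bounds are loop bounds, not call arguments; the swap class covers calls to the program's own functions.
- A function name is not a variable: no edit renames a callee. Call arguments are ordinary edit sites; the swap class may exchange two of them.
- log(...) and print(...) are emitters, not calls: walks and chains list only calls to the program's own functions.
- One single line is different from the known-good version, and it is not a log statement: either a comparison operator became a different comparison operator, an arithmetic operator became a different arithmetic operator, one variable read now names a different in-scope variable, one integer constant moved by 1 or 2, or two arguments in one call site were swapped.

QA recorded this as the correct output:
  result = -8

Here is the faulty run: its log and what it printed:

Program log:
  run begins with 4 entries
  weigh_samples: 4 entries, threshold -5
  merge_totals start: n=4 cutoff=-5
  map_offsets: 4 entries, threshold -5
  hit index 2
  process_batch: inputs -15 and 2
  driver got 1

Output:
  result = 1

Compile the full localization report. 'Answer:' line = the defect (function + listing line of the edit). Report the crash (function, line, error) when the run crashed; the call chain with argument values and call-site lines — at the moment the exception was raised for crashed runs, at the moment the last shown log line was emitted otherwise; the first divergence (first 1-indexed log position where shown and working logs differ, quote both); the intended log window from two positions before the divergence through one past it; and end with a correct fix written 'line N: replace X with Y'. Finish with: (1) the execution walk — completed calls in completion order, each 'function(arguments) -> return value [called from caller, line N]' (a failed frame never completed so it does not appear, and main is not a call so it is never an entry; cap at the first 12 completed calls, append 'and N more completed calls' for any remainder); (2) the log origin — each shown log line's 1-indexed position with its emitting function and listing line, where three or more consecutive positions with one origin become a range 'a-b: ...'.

Answer: the defect is in process_batch at line 17.
The tell: The log first diverges at position 7: the faulty run prints 'driver got 1' where the working version prints 'driver got -8'.
Call chain: main.
First divergence: at position 7 the run shows 'driver got 1' where the working version logs 'driver got -8'.
Intended log window:
  5: hit index 2
  6: process_batch: inputs -15 and 2
  7: driver got -8
Execution walk:
  map_offsets([-4, 2, -5, 3], -5) -> 2  [called from merge_totals, line 9]
  merge_totals([-4, 2, -5, 3], -5) -> -15  [called from weigh_samples, line 22]
  process_batch(-15, 2) -> 1  [called from weigh_samples, line 24]
  weigh_samples([-4, 2, -5, 3], -5) -> 1  [called from main, line 30]
Log origin:
  1: logged in main at line 29
  2: logged in weigh_samples at line 21
  3: logged in merge_totals at line 8
  4: logged in map_offsets at line 2
  5: logged in merge_totals at line 10
  6: logged in process_batch at line 15
  7: logged in main at line 31
A correct fix: line 17: replace `mid // mid` with `mid // width`.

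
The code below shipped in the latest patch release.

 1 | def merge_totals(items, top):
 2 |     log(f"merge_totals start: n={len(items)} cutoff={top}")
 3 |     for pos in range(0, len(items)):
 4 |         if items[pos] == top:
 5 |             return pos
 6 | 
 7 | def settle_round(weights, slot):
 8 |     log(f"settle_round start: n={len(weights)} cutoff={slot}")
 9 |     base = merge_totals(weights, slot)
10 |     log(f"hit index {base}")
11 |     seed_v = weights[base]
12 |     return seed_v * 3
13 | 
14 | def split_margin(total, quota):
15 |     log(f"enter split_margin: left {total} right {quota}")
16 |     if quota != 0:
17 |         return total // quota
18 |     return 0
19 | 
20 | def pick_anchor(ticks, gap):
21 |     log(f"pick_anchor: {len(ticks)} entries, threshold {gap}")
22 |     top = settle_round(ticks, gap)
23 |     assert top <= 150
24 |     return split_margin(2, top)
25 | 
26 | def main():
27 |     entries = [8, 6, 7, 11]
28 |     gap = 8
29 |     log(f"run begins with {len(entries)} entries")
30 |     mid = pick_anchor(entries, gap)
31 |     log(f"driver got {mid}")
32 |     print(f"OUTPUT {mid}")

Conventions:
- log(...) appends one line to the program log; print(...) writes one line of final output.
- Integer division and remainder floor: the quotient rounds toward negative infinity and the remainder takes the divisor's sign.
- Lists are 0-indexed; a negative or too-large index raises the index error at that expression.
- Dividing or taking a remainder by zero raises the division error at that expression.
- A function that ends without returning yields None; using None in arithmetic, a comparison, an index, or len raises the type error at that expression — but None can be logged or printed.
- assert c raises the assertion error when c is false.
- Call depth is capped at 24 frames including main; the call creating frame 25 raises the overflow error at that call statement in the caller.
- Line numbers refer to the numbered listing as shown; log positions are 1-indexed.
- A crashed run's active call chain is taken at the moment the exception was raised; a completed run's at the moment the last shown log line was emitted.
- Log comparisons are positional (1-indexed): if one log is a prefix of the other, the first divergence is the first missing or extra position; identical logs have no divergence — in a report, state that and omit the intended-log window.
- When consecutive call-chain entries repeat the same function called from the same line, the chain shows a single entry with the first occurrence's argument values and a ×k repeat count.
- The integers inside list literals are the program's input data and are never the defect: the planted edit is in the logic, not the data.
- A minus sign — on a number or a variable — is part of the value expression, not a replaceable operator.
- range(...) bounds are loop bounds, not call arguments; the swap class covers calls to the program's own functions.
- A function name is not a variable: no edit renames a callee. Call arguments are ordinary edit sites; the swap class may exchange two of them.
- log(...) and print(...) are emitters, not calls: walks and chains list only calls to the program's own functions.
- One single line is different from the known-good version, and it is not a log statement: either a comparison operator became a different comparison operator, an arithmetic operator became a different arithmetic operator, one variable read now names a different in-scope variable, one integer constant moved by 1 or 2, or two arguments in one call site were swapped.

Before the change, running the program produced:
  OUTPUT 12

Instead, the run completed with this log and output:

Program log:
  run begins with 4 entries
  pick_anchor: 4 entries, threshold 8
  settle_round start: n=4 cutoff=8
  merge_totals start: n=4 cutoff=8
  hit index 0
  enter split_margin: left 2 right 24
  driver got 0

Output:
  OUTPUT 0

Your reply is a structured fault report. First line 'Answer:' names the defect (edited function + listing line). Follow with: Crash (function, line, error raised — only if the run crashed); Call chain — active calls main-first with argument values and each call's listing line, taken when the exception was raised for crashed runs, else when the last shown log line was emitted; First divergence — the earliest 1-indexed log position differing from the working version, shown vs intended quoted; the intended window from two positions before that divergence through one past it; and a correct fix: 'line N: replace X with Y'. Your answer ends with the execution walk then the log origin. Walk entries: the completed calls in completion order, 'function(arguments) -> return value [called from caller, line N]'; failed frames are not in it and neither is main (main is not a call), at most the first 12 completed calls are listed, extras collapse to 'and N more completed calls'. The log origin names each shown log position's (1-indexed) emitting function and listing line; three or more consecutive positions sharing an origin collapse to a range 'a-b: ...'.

Answer: the defect is in pick_anchor at line 24.
Key observation: Position 6 is the first bad log line: 'enter split_margin: left 2 right 24' should read 'enter split_margin: left 24 right 2'.
Call chain: main.
First divergence: position 6; shown 'enter split_margin: left 2 right 24' vs intended 'enter split_margin: left 24 right 2'.
Intended log window:
  4: merge_totals start: n=4 cutoff=8
  5: hit index 0
  6: enter split_margin: left 24 right 2
  7: driver got 12
Execution walk:
  merge_totals([8, 6, 7, 11], 8) -> 0  [called from settle_round, line 9]
  settle_round([8, 6, 7, 11], 8) -> 24  [called from pick_anchor, line 22]
  split_margin(2, 24) -> 0  [called from pick_anchor, line 24]
  pick_anchor([8, 6, 7, 11], 8) -> 0  [called from main, line 30]
Origin of each log line:
  1 — main, line 29
  2 — pick_anchor, line 21
  3 — settle_round, line 8
  4 — merge_totals, line 2
  5 — settle_round, line 10
  6 — split_margin, line 15
  7 — main, line 31
A correct fix: line 24: replace `split_margin(2, top)` with `split_margin(top, 2)`.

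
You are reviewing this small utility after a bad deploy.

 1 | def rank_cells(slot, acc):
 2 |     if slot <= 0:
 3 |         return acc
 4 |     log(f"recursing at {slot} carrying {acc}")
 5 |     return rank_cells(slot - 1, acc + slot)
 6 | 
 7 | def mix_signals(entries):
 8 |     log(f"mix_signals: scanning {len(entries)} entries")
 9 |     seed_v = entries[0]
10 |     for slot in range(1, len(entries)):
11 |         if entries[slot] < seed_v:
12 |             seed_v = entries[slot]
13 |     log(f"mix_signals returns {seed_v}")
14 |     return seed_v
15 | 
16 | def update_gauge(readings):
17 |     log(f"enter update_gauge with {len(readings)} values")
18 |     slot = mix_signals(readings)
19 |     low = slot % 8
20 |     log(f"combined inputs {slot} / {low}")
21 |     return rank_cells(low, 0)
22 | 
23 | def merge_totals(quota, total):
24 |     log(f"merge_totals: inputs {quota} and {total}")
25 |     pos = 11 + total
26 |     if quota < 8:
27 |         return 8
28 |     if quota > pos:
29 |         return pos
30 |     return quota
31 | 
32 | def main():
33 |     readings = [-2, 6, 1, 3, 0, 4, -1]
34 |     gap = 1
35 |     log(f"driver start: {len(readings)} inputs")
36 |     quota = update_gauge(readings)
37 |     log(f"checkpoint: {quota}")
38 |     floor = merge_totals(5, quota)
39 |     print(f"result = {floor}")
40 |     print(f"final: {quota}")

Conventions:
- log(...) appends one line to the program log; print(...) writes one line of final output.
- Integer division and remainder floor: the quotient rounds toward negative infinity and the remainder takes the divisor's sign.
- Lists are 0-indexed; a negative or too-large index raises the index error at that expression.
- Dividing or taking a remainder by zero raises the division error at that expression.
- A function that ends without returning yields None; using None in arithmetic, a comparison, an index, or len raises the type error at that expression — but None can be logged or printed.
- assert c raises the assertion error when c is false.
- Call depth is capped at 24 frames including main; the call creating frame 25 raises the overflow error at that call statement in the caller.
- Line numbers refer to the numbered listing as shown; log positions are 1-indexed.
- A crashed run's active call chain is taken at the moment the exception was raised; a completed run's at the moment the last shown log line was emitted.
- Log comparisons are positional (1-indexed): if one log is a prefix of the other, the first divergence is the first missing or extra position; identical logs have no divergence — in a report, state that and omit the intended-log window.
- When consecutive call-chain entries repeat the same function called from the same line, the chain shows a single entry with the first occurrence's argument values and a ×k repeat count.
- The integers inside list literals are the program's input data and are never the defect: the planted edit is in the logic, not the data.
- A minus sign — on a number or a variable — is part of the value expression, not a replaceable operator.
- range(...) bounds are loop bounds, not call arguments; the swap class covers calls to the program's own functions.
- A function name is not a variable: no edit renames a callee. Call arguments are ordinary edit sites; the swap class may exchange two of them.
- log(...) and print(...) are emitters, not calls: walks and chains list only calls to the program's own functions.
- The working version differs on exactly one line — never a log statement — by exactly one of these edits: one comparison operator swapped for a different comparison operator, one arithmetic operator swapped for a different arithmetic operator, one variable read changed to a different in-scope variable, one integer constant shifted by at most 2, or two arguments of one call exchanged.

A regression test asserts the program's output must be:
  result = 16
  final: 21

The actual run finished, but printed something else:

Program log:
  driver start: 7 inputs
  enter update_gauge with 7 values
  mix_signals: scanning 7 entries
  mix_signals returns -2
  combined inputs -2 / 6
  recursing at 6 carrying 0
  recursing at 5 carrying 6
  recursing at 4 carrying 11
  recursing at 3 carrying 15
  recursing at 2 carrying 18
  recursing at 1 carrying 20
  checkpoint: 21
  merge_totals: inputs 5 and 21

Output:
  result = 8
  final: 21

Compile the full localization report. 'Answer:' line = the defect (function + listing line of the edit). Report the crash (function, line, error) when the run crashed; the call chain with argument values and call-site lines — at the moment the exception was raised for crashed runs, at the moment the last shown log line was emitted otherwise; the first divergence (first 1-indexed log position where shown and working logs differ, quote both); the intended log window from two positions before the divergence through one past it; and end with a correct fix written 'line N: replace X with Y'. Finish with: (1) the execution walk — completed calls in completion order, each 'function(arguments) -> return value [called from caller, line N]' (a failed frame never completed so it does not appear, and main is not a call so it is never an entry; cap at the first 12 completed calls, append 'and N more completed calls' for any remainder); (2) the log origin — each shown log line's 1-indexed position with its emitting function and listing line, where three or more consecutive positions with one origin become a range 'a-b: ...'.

Answer: the defect is in main at line 38.
Key fact: Log line 13 is where behavior first shows: 'merge_totals: inputs 5 and 21' appears instead of 'merge_totals: inputs 21 and 5'.
Call chain: main -> merge_totals(5, 21) (called at line 38).
First divergence: at position 13 the run shows 'merge_totals: inputs 5 and 21' where the working version logs 'merge_totals: inputs 21 and 5'.
Intended log window:
  11: recursing at 1 carrying 20
  12: checkpoint: 21
  13: merge_totals: inputs 21 and 5
Execution walk:
  mix_signals([-2, 6, 1, 3, 0, 4, -1]) -> -2  [called from update_gauge, line 18]
  rank_cells(0, 21) -> 21  [called from rank_cells, line 5]
  rank_cells(1, 20) -> 21  [called from rank_cells, line 5]
  rank_cells(2, 18) -> 21  [called from rank_cells, line 5]
  rank_cells(3, 15) -> 21  [called from rank_cells, line 5]
  rank_cells(4, 11) -> 21  [called from rank_cells, line 5]
  rank_cells(5, 6) -> 21  [called from rank_cells, line 5]
  rank_cells(6, 0) -> 21  [called from update_gauge, line 21]
  update_gauge([-2, 6, 1, 3, 0, 4, -1]) -> 21  [called from main, line 36]
  merge_totals(5, 21) -> 8  [called from main, line 38]
Origin of each log line:
  1: logged in main at line 35
  2: logged in update_gauge at line 17
  3: logged in mix_signals at line 8
  4: logged in mix_signals at line 13
  5: logged in update_gauge at line 20
  6-11: logged in rank_cells at line 4
  12: logged in main at line 37
  13: logged in merge_totals at line 24
A correct fix: line 38: replace `merge_totals(5, quota)` with `merge_totals(quota, 5)`.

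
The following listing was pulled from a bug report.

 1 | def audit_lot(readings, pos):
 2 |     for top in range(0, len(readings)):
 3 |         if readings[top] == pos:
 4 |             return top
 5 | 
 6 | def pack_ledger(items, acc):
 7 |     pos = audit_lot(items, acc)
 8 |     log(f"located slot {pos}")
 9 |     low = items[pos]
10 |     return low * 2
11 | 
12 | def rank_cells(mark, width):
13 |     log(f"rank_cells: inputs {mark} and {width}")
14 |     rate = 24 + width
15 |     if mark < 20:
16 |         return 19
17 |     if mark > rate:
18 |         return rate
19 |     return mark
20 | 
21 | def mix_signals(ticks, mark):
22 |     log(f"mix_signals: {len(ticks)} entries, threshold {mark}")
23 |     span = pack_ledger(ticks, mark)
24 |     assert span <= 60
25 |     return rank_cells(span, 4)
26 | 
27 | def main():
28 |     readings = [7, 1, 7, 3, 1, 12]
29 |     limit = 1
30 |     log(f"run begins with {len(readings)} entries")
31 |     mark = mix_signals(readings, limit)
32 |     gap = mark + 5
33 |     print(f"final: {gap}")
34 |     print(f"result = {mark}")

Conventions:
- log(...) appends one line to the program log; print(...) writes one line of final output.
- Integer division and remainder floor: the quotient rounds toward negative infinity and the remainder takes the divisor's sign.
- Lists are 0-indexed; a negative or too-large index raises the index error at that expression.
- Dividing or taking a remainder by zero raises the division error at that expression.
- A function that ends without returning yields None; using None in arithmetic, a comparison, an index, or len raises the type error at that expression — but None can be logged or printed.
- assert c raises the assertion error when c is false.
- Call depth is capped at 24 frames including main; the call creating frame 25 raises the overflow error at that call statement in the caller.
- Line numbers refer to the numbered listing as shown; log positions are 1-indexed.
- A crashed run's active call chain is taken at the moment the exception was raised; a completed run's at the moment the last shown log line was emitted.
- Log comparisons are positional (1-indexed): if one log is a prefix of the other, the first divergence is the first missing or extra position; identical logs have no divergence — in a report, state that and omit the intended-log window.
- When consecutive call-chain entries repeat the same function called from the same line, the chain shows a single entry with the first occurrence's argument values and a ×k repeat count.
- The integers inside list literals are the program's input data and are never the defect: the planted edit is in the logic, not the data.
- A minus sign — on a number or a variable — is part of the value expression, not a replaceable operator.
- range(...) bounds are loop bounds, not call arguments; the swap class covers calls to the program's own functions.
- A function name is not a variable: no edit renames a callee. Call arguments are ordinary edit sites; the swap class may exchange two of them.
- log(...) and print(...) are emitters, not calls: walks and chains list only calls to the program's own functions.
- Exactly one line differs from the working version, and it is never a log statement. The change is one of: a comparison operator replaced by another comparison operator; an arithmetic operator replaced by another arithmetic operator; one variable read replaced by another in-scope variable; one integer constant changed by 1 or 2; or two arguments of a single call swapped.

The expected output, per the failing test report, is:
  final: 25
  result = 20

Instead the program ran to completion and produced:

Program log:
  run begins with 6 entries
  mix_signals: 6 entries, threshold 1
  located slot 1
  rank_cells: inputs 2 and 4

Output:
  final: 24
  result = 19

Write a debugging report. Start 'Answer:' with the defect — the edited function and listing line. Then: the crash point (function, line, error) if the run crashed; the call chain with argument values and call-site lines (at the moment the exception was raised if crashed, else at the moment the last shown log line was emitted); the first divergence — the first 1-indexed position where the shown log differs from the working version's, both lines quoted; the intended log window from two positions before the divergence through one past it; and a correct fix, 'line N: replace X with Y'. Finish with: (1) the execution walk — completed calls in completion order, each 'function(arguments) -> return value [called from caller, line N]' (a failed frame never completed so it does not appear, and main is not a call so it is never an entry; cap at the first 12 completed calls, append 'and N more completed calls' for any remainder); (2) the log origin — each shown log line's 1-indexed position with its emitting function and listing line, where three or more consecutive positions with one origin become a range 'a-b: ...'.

Answer: the defect is in rank_cells at line 16.
Key observation: The logs agree in full; only the final output differs.
Call chain: main -> mix_signals([7, 1, 7, 3, 1, 12], 1) (called at line 31) -> rank_cells(2, 4) (called at line 25).
First divergence: none (the log streams are identical).
Execution walk:
  audit_lot([7, 1, 7, 3, 1, 12], 1) -> 1  [called from pack_ledger, line 7]
  pack_ledger([7, 1, 7, 3, 1, 12], 1) -> 2  [called from mix_signals, line 23]
  rank_cells(2, 4) -> 19  [called from mix_signals, line 25]
  mix_signals([7, 1, 7, 3, 1, 12], 1) -> 19  [called from main, line 31]
Origin of each log line:
  1: emitted by main (line 30)
  2: emitted by mix_signals (line 22)
  3: emitted by pack_ledger (line 8)
  4: emitted by rank_cells (line 13)
A correct fix: line 16: replace `19` with `20`.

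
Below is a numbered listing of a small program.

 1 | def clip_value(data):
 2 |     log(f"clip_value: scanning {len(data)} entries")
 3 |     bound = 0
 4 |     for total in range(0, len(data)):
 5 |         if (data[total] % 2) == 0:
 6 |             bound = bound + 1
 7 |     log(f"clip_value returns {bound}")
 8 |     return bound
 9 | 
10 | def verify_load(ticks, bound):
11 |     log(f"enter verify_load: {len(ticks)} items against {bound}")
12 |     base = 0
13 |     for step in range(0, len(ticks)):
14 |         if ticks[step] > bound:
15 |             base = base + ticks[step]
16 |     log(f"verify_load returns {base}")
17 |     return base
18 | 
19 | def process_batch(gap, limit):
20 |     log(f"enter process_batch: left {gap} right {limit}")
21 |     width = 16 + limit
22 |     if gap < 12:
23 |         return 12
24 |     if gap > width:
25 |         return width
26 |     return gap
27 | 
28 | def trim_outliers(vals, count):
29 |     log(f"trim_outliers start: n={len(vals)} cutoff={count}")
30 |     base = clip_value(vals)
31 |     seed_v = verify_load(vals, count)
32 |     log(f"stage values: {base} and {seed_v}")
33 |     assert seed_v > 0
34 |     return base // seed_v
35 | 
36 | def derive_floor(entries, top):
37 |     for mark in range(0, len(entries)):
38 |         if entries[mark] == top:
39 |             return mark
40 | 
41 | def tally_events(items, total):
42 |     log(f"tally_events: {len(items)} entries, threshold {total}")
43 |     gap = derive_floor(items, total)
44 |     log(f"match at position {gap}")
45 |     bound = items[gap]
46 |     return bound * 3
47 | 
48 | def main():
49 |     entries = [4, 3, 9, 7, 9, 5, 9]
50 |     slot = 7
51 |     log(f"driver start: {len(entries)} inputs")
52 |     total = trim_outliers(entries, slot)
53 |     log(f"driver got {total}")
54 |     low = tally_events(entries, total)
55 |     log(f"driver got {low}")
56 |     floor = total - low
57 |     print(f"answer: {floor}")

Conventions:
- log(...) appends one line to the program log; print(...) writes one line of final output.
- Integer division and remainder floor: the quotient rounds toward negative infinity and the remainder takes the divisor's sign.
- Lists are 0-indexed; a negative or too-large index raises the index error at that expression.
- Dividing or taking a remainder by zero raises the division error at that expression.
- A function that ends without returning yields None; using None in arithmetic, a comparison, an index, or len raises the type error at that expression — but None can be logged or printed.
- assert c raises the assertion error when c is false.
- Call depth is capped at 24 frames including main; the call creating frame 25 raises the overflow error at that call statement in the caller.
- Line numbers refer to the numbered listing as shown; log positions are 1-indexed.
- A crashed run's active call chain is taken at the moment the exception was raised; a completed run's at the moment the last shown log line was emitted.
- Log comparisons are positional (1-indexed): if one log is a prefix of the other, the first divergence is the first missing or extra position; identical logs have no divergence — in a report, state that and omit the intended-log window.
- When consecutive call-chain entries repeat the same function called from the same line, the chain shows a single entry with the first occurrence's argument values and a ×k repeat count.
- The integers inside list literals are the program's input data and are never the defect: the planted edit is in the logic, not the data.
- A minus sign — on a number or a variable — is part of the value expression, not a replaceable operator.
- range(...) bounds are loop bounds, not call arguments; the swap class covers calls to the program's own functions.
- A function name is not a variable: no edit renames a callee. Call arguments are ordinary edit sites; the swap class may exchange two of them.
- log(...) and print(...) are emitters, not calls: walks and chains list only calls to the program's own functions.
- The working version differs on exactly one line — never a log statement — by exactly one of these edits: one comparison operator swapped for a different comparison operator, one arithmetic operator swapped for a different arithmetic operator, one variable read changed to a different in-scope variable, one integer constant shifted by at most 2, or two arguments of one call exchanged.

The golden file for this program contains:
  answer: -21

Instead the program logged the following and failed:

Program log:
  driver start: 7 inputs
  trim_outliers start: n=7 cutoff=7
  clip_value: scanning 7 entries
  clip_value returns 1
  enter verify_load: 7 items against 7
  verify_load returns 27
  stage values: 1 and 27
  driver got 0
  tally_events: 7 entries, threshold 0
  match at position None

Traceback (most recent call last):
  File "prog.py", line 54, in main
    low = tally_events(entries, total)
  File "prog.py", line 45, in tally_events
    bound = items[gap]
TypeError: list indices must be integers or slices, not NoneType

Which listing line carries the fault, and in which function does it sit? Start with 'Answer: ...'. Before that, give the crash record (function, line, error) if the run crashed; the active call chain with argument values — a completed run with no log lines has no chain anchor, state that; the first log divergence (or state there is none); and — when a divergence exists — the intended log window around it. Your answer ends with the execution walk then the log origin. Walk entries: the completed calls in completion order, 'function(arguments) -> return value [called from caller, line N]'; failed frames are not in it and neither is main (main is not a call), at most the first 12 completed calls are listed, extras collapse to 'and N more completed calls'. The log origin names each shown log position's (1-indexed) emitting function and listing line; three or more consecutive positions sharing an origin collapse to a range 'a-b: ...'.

Answer: the defect is in main at line 54.
Core observation: Log line 9 is where behavior first shows: 'tally_events: 7 entries, threshold 0' appears instead of 'tally_events: 7 entries, threshold 7'.
Crash: tally_events, line 45, TypeError.
Call chain: main -> tally_events([4, 3, 9, 7, 9, 5, 9], 0) (called at line 54).
First divergence: position 9 — shown 'tally_events: 7 entries, threshold 0', intended 'tally_events: 7 entries, threshold 7'.
Intended log window:
  7: stage values: 1 and 27
  8: driver got 0
  9: tally_events: 7 entries, threshold 7
  10: match at position 3
Execution walk:
  clip_value([4, 3, 9, 7, 9, 5, 9]) -> 1  [called from trim_outliers, line 30]
  verify_load([4, 3, 9, 7, 9, 5, 9], 7) -> 27  [called from trim_outliers, line 31]
  trim_outliers([4, 3, 9, 7, 9, 5, 9], 7) -> 0  [called from main, line 52]
  derive_floor([4, 3, 9, 7, 9, 5, 9], 0) -> None  [called from tally_events, line 43]
Log line origins:
  1 — main, line 51
  2 — trim_outliers, line 29
  3 — clip_value, line 2
  4 — clip_value, line 7
  5 — verify_load, line 11
  6 — verify_load, line 16
  7 — trim_outliers, line 32
  8 — main, line 53
  9 — tally_events, line 42
  10 — tally_events, line 44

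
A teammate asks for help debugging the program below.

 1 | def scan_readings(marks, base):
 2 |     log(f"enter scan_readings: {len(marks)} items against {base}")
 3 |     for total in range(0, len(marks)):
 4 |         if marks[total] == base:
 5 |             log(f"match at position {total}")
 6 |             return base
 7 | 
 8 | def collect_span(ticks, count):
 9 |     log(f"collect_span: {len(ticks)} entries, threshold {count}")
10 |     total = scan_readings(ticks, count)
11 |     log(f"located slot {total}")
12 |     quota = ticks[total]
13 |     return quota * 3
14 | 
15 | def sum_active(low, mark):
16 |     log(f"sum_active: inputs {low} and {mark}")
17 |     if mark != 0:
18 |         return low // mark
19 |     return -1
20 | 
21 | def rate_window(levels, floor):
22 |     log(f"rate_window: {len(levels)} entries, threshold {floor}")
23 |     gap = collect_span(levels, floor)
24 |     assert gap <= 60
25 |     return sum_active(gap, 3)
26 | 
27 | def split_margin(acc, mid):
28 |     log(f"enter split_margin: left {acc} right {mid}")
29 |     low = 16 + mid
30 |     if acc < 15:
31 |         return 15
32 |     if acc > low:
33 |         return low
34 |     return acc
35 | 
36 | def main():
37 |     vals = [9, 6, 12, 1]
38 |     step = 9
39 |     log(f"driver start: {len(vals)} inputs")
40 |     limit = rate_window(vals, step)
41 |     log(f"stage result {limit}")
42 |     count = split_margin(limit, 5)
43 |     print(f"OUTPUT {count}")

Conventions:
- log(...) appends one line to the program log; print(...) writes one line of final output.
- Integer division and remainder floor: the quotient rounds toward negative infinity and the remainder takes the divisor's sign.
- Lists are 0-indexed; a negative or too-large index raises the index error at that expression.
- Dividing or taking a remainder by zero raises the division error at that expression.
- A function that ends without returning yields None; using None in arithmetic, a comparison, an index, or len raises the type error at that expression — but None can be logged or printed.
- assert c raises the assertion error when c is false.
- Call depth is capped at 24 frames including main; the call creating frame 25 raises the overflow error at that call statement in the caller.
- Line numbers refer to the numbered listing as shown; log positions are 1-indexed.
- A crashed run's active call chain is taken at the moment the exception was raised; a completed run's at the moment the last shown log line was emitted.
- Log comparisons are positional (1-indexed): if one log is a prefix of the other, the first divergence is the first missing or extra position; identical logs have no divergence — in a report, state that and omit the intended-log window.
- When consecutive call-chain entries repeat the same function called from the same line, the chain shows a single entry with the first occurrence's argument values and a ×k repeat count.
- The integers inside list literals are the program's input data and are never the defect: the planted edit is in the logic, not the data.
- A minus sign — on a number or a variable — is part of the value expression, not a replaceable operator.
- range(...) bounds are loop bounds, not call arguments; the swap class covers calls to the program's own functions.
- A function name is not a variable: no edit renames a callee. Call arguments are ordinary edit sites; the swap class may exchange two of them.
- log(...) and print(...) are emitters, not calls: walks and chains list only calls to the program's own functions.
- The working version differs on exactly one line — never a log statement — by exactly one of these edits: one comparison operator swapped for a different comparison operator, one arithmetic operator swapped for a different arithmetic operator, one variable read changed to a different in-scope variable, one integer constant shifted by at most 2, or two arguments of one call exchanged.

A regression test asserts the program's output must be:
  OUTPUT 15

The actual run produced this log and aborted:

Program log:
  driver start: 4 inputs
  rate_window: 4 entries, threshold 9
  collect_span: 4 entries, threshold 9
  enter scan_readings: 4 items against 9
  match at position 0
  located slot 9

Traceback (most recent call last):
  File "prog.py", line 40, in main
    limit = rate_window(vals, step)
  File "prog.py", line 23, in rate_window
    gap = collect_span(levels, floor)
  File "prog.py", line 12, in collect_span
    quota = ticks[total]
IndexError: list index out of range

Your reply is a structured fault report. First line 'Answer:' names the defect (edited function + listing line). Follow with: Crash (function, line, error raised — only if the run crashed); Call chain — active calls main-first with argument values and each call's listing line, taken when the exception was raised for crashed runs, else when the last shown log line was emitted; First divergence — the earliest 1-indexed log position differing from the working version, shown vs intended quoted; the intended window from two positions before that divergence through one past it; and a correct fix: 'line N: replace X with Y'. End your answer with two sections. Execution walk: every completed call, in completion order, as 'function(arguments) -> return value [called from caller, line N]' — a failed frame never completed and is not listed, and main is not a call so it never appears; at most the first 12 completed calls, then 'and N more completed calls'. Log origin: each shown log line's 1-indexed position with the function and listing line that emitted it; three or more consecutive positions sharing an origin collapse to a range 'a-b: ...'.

Answer: the defect is in scan_readings at line 6.
Key observation: At log position 6 the runs split — shown 'located slot 9', but the working version logs 'located slot 0'.
Crash: collect_span, line 12, IndexError.
Call chain: main -> rate_window([9, 6, 12, 1], 9) (called at line 40) -> collect_span([9, 6, 12, 1], 9) (called at line 23).
First divergence: position 6; shown 'located slot 9' vs intended 'located slot 0'.
Intended log window:
  4: enter scan_readings: 4 items against 9
  5: match at position 0
  6: located slot 0
  7: sum_active: inputs 27 and 3
Execution walk:
  scan_readings([9, 6, 12, 1], 9) -> 9  [called from collect_span, line 10]
Origin of each log line:
  1: logged in main at line 39
  2: logged in rate_window at line 22
  3: logged in collect_span at line 9
  4: logged in scan_readings at line 2
  5: logged in scan_readings at line 5
  6: logged in collect_span at line 11
A correct fix: line 6: replace `base` with `total`.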